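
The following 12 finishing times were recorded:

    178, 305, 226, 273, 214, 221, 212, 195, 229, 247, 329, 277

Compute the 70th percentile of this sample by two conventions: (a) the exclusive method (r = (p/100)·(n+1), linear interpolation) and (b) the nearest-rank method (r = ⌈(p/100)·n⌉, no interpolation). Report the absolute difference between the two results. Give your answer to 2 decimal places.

0.40

Sorted: 178, 195, 212, 214, 221, 226, 229, 247, 273, 277, 305, 329.
n = 12.
(a) r = 9.1; between ranks 9 (273) and 10 (277): 273.4.
(b) the nearest-rank method: rank 9 → 273.
|273.4 − 273| = 0.4.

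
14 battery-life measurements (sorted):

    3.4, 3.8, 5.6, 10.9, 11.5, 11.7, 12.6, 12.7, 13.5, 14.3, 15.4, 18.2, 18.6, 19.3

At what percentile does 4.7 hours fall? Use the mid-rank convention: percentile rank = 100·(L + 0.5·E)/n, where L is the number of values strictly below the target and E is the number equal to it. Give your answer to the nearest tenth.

Count below 4.7: L = 2; count equal: E = 0; n = 14.
Percentile rank = 100·(2 + 0.5·0)/14 = 100·2/14 = 14.29.

14.3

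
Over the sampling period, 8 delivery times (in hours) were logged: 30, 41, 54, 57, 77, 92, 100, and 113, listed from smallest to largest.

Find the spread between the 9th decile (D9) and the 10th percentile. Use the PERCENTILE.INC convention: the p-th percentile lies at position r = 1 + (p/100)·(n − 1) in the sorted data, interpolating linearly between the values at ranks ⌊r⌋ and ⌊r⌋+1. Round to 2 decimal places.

n = 8.
P10: r = 1.7; ranks 1–2 are 30, 41; interpolating gives 37.7.
P90: r = 7.3; ranks 7–8 are 100, 113; interpolating gives 103.9.
Difference: 103.9 − 37.7 = 66.2.

66.20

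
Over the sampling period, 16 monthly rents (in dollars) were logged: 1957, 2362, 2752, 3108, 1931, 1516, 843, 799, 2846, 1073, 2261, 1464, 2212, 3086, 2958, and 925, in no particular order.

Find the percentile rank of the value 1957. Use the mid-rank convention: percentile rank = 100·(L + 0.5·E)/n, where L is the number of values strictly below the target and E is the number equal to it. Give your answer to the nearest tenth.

46.9

Sorted: 799, 843, 925, 1073, 1464, 1516, 1931, 1957, 2212, 2261, 2362, 2752, 2846, 2958, 3086, 3108.
Count below 1957: L = 7; count equal: E = 1; n = 16.
Percentile rank = 100·(7 + 0.5·1)/16 = 100·7.5/16 = 46.88.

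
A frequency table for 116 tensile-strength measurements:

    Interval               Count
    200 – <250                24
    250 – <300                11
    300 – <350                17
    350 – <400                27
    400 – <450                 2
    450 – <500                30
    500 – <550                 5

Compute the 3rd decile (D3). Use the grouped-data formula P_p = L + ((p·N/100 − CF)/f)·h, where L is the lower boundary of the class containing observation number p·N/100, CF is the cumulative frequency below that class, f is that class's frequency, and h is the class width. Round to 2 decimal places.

299.09

N = 116; target position k = 30/100 · 116 = 34.8.
Cumulative frequencies: 24, 35, 52, 79, 81, 111, 116.
Observation 34.8 falls in the class 250 – <300.
L = 250, CF = 24, f = 11, h = 50.
P30 = 250 + ((34.8 − 24)/11)·50 = 250 + 49.0909 = 299.091.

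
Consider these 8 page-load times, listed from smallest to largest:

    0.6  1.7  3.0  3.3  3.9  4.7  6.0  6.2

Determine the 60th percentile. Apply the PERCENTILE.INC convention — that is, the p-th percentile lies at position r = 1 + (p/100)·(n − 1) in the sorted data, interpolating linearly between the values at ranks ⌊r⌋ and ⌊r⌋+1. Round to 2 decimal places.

n = 8.
r = 1 + (60/100)·(8 − 1) = 1 + 4.2 = 5.2.
Rank 5 is 3.9 and rank 6 is 4.7.
Interpolate: 3.9 + 0.2·(4.7 − 3.9) = 3.9 + 0.2·0.8 = 4.06.

4.06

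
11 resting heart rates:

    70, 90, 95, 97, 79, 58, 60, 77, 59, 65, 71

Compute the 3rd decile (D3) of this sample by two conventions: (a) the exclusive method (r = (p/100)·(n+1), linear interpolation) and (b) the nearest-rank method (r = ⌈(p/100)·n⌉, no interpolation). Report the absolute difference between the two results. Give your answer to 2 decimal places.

Sorted: 58, 59, 60, 65, 70, 71, 77, 79, 90, 95, 97.
n = 11.
(a) r = 3.6; between ranks 3 (60) and 4 (65): 63.
(b) the nearest-rank method: rank 4 → 65.
|63 − 65| = 2.

2.00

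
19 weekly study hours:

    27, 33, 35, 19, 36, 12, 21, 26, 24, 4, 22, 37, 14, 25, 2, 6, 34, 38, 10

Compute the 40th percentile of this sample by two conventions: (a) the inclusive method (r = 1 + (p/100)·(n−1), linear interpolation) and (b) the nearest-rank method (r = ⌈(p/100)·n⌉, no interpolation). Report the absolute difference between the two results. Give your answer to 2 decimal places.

0.20

Sorted: 2, 4, 6, 10, 12, 14, 19, 21, 22, 24, 25, 26, 27, 33, 34, 35, 36, 37, 38.
n = 19.
(a) r = 8.2; between ranks 8 (21) and 9 (22): 21.2.
(b) the nearest-rank method: rank 8 → 21.
|21.2 − 21| = 0.2.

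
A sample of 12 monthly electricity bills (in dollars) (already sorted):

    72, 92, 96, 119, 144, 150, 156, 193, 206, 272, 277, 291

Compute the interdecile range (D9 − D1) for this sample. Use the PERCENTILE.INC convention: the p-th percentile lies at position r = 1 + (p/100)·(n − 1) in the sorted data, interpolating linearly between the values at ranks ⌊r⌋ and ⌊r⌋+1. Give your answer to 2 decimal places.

184.10

n = 12.
P10: r = 2.1; ranks 2–3 are 92, 96; interpolating gives 92.4.
P90: r = 10.9; ranks 10–11 are 272, 277; interpolating gives 276.5.
Difference: 276.5 − 92.4 = 184.1.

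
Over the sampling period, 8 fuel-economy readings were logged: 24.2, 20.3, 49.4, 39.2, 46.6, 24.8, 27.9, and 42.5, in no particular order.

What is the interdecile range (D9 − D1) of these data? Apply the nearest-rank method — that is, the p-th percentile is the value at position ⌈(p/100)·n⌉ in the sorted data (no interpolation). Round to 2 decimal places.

Sorted: 20.3, 24.2, 24.8, 27.9, 39.2, 42.5, 46.6, 49.4.
n = 8.
P10: rank ⌈10/100·8⌉ = 1 → 20.3.
P90: rank ⌈90/100·8⌉ = 8 → 49.4.
Difference: 49.4 − 20.3 = 29.1.

29.10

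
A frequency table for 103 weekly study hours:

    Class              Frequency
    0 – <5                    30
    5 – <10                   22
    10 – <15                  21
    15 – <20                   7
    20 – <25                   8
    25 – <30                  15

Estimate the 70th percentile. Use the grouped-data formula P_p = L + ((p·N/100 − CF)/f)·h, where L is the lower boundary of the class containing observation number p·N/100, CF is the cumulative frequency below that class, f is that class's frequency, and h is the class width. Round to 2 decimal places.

14.79

N = 103; target position k = 70/100 · 103 = 72.1.
Cumulative frequencies: 30, 52, 73, 80, 88, 103.
Observation 72.1 falls in the class 10 – <15.
L = 10, CF = 52, f = 21, h = 5.
P70 = 10 + ((72.1 − 52)/21)·5 = 10 + 4.78571 = 14.7857.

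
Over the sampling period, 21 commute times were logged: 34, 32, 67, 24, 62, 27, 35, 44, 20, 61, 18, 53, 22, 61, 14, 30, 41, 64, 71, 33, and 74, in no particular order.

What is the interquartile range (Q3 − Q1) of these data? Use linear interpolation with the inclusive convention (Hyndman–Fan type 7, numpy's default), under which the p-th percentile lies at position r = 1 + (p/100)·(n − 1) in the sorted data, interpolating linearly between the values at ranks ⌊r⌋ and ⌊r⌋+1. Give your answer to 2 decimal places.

34.00

Sorted: 14, 18, 20, 22, 24, 27, 30, 32, 33, 34, 35, 41, 44, 53, 61, 61, 62, 64, 67, 71, 74.
n = 21.
P25: r = 6 (integer) → 27.
P75: r = 16 (integer) → 61.
Difference: 61 − 27 = 34.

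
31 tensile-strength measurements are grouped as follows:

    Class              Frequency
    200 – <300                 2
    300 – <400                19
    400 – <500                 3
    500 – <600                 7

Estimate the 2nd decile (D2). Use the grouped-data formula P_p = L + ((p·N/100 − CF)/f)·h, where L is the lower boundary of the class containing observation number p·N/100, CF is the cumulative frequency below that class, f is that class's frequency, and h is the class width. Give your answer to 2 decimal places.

N = 31; target position k = 20/100 · 31 = 6.2.
Cumulative frequencies: 2, 21, 24, 31.
Observation 6.2 falls in the class 300 – <400.
L = 300, CF = 2, f = 19, h = 100.
P20 = 300 + ((6.2 − 2)/19)·100 = 300 + 22.1053 = 322.105.

322.11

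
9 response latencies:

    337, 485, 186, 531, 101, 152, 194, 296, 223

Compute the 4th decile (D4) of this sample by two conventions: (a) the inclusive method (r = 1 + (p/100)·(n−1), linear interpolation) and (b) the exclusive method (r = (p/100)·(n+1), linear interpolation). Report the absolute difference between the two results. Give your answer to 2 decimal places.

Sorted: 101, 152, 186, 194, 223, 296, 337, 485, 531.
n = 9.
(a) r = 4.2; between ranks 4 (194) and 5 (223): 199.8.
(b) r = 4 → value at rank 4 = 194.
|199.8 − 194| = 5.8.

5.80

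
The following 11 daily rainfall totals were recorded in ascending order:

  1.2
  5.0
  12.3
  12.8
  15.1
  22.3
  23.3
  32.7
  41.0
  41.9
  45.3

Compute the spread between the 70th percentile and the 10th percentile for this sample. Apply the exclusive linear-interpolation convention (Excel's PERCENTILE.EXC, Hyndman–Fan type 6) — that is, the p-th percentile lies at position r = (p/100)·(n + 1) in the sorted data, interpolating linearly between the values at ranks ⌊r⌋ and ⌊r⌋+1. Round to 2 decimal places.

n = 11.
P10: r = 1.2; ranks 1–2 are 1.2, 5.0; interpolating gives 1.96.
P70: r = 8.4; ranks 8–9 are 32.7, 41.0; interpolating gives 36.02.
Difference: 36.02 − 1.96 = 34.06.

34.06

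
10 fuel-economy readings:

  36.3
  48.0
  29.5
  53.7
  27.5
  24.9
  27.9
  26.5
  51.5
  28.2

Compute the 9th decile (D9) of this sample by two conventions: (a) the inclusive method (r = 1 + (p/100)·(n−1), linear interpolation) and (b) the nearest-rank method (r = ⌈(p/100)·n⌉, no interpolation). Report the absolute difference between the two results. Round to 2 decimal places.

Sorted: 24.9, 26.5, 27.5, 27.9, 28.2, 29.5, 36.3, 48.0, 51.5, 53.7.
n = 10.
(a) r = 9.1; between ranks 9 (51.5) and 10 (53.7): 51.72.
(b) the nearest-rank method: rank 9 → 51.5.
|51.72 − 51.5| = 0.22.

0.22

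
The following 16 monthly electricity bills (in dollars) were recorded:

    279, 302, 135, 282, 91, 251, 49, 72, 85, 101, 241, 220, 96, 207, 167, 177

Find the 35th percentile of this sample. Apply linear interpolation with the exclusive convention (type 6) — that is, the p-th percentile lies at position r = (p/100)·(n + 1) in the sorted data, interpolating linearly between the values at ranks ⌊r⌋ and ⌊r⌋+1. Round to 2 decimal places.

Sorted: 49, 72, 85, 91, 96, 101, 135, 167, 177, 207, 220, 241, 251, 279, 282, 302.
n = 16.
r = (35/100)·(16 + 1) = 5.95.
Rank 5 is 96 and rank 6 is 101.
Interpolate: 96 + 0.95·(101 − 96) = 96 + 0.95·5 = 100.75.

100.75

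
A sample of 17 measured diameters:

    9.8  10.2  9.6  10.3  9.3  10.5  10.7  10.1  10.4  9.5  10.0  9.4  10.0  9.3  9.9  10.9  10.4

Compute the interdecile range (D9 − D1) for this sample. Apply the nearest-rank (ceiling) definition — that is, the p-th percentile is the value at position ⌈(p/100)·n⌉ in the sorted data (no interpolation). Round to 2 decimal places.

Sorted: 9.3, 9.3, 9.4, 9.5, 9.6, 9.8, 9.9, 10.0, 10.0, 10.1, 10.2, 10.3, 10.4, 10.4, 10.5, 10.7, 10.9.
n = 17.
P10: rank ⌈10/100·17⌉ = 2 → 9.3.
P90: rank ⌈90/100·17⌉ = 16 → 10.7.
Difference: 10.7 − 9.3 = 1.4.

1.40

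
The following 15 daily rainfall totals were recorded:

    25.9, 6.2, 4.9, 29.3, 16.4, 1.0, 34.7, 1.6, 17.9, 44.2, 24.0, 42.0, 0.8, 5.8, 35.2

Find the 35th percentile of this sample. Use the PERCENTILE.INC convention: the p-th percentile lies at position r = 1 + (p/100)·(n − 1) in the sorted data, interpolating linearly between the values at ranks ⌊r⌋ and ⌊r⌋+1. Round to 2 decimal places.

Sorted: 0.8, 1.0, 1.6, 4.9, 5.8, 6.2, 16.4, 17.9, 24.0, 25.9, 29.3, 34.7, 35.2, 42.0, 44.2.
n = 15.
r = 1 + (35/100)·(15 − 1) = 1 + 4.9 = 5.9.
Rank 5 is 5.8 and rank 6 is 6.2.
Interpolate: 5.8 + 0.9·(6.2 − 5.8) = 5.8 + 0.9·0.4 = 6.16.

6.16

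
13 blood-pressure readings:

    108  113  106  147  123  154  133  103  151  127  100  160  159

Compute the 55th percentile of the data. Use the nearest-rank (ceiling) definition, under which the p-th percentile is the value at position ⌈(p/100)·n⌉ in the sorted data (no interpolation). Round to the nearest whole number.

133

Sorted: 100, 103, 106, 108, 113, 123, 127, 133, 147, 151, 154, 159, 160.
n = 13.
Position = ⌈55/100 · 13⌉ = ⌈7.15⌉ = 8.
The value at rank 8 is 133.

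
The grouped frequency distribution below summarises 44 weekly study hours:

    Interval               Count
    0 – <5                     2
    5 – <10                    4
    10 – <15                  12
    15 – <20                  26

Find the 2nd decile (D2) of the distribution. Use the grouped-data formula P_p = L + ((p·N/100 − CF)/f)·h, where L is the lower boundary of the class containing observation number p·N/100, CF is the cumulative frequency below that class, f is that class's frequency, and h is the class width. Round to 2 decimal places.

11.17

N = 44; target position k = 20/100 · 44 = 8.8.
Cumulative frequencies: 2, 6, 18, 44.
Observation 8.8 falls in the class 10 – <15.
L = 10, CF = 6, f = 12, h = 5.
P20 = 10 + ((8.8 − 6)/12)·5 = 10 + 1.16667 = 11.1667.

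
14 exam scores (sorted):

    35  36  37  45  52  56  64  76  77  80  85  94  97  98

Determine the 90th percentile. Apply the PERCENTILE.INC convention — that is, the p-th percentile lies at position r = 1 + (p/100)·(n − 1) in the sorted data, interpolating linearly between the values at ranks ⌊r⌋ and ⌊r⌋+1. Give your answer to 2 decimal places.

n = 14.
r = 1 + (90/100)·(14 − 1) = 1 + 11.7 = 12.7.
Rank 12 is 94 and rank 13 is 97.
Interpolate: 94 + 0.7·(97 − 94) = 94 + 0.7·3 = 96.1.

96.10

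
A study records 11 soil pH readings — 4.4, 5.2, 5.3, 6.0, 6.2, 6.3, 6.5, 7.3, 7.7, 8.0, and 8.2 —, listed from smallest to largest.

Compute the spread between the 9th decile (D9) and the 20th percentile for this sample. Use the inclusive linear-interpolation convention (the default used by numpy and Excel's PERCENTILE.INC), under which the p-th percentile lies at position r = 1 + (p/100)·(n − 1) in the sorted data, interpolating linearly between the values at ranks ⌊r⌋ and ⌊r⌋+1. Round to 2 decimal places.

n = 11.
P20: r = 3 (integer) → 5.3.
P90: r = 10 (integer) → 8.
Difference: 8 − 5.3 = 2.7.

2.70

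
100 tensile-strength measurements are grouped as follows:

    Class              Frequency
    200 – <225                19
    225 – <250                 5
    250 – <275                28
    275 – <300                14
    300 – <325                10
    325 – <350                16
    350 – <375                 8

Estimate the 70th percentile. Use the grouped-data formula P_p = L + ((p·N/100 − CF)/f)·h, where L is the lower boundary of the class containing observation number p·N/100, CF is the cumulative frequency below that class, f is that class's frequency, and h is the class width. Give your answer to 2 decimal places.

310.00

N = 100; target position k = 70/100 · 100 = 70.
Cumulative frequencies: 19, 24, 52, 66, 76, 92, 100.
Observation 70 falls in the class 300 – <325.
L = 300, CF = 66, f = 10, h = 25.
P70 = 300 + ((70 − 66)/10)·25 = 300 + 10 = 310.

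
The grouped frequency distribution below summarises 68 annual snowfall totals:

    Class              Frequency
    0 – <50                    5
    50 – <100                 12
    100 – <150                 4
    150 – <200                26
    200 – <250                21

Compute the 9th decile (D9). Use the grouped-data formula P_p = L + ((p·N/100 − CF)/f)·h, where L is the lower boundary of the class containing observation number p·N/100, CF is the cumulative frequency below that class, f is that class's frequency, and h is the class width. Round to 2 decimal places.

233.81

N = 68; target position k = 90/100 · 68 = 61.2.
Cumulative frequencies: 5, 17, 21, 47, 68.
Observation 61.2 falls in the class 200 – <250.
L = 200, CF = 47, f = 21, h = 50.
P90 = 200 + ((61.2 − 47)/21)·50 = 200 + 33.8095 = 233.81.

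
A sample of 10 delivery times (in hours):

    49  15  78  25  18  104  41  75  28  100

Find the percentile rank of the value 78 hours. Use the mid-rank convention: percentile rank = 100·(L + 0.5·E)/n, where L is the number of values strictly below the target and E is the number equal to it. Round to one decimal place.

Sorted: 15, 18, 25, 28, 41, 49, 75, 78, 100, 104.
Count below 78: L = 7; count equal: E = 1; n = 10.
Percentile rank = 100·(7 + 0.5·1)/10 = 100·7.5/10 = 75.

75.0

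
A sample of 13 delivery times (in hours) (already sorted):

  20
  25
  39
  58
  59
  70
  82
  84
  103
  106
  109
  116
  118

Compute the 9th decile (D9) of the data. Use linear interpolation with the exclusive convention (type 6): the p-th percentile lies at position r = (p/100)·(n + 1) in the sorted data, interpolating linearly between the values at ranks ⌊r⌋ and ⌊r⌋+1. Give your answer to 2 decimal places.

n = 13.
r = (90/100)·(13 + 1) = 12.6.
Rank 12 is 116 and rank 13 is 118.
Interpolate: 116 + 0.6·(118 − 116) = 116 + 0.6·2 = 117.2.

117.20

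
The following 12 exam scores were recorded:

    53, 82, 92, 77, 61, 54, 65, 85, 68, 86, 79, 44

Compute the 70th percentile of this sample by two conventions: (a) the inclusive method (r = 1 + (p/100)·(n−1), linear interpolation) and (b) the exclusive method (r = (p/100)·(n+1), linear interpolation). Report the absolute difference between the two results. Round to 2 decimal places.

1.20

Sorted: 44, 53, 54, 61, 65, 68, 77, 79, 82, 85, 86, 92.
n = 12.
(a) r = 8.7; between ranks 8 (79) and 9 (82): 81.1.
(b) r = 9.1; between ranks 9 (82) and 10 (85): 82.3.
|81.1 − 82.3| = 1.2.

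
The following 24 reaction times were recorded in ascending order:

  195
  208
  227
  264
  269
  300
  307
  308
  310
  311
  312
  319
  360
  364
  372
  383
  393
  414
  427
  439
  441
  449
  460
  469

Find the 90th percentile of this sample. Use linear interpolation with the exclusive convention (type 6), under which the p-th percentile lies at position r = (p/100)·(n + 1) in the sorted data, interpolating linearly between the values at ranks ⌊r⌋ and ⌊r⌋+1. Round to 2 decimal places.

n = 24.
r = (90/100)·(24 + 1) = 22.5.
Rank 22 is 449 and rank 23 is 460.
Interpolate: 449 + 0.5·(460 − 449) = 449 + 0.5·11 = 454.5.

454.50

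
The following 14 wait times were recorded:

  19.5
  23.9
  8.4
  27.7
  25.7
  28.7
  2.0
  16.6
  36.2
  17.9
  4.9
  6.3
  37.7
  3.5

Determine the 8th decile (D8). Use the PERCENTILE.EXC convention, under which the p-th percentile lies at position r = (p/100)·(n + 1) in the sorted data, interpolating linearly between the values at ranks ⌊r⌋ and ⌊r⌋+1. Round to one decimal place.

Sorted: 2.0, 3.5, 4.9, 6.3, 8.4, 16.6, 17.9, 19.5, 23.9, 25.7, 27.7, 28.7, 36.2, 37.7.
n = 14.
r = (80/100)·(14 + 1) = 12.
r is an integer, so P80 is the value at rank 12: 28.7.

28.7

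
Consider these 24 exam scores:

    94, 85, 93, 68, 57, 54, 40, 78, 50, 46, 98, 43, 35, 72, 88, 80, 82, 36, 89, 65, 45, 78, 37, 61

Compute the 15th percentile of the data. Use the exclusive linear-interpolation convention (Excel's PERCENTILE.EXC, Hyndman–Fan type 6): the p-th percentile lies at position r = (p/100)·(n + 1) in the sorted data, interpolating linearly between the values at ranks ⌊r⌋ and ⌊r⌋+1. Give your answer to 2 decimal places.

Sorted: 35, 36, 37, 40, 43, 45, 46, 50, 54, 57, 61, 65, 68, 72, 78, 78, 80, 82, 85, 88, 89, 93, 94, 98.
n = 24.
r = (15/100)·(24 + 1) = 3.75.
Rank 3 is 37 and rank 4 is 40.
Interpolate: 37 + 0.75·(40 − 37) = 37 + 0.75·3 = 39.25.

39.25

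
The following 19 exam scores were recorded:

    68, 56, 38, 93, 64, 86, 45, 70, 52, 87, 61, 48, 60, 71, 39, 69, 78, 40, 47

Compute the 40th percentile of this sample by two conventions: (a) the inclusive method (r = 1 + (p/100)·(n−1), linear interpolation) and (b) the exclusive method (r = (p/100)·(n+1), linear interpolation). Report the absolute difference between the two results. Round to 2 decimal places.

Sorted: 38, 39, 40, 45, 47, 48, 52, 56, 60, 61, 64, 68, 69, 70, 71, 78, 86, 87, 93.
n = 19.
(a) r = 8.2; between ranks 8 (56) and 9 (60): 56.8.
(b) r = 8 → value at rank 8 = 56.
|56.8 − 56| = 0.8.

0.80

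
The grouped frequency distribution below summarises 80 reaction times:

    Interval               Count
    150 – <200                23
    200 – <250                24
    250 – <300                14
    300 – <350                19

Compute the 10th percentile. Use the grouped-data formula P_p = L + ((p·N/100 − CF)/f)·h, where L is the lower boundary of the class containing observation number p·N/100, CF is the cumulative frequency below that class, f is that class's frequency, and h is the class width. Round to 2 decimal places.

N = 80; target position k = 10/100 · 80 = 8.
Cumulative frequencies: 23, 47, 61, 80.
Observation 8 falls in the class 150 – <200.
L = 150, CF = 0, f = 23, h = 50.
P10 = 150 + ((8 − 0)/23)·50 = 150 + 17.3913 = 167.391.

167.39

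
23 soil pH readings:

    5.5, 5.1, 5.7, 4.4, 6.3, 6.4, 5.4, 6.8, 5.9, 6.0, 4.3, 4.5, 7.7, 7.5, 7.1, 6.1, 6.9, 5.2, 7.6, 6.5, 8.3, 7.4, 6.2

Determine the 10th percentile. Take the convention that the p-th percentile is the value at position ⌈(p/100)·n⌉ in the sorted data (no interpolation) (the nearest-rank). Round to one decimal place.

Sorted: 4.3, 4.4, 4.5, 5.1, 5.2, 5.4, 5.5, 5.7, 5.9, 6.0, 6.1, 6.2, 6.3, 6.4, 6.5, 6.8, 6.9, 7.1, 7.4, 7.5, 7.6, 7.7, 8.3.
n = 23.
Position = ⌈10/100 · 23⌉ = ⌈2.3⌉ = 3.
The value at rank 3 is 4.5.

4.5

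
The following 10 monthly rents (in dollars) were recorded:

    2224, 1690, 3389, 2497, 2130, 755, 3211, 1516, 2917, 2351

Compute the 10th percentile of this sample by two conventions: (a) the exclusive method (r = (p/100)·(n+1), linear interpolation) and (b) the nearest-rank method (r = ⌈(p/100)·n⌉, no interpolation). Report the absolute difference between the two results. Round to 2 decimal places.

Sorted: 755, 1516, 1690, 2130, 2224, 2351, 2497, 2917, 3211, 3389.
n = 10.
(a) r = 1.1; between ranks 1 (755) and 2 (1516): 831.1.
(b) the nearest-rank method: rank 1 → 755.
|831.1 − 755| = 76.1.

76.10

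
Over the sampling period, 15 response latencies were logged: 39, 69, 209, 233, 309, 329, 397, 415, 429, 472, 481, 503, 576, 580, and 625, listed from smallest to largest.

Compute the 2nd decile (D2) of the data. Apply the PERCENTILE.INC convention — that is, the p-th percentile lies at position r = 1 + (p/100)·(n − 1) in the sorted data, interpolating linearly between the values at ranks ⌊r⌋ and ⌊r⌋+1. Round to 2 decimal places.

n = 15.
r = 1 + (20/100)·(15 − 1) = 1 + 2.8 = 3.8.
Rank 3 is 209 and rank 4 is 233.
Interpolate: 209 + 0.8·(233 − 209) = 209 + 0.8·24 = 228.2.

228.20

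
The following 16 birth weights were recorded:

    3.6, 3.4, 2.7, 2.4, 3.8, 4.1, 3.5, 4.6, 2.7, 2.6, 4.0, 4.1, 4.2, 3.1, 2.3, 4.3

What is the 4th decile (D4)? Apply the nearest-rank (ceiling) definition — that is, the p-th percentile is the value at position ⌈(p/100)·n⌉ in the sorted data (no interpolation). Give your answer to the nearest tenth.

3.4

Sorted: 2.3, 2.4, 2.6, 2.7, 2.7, 3.1, 3.4, 3.5, 3.6, 3.8, 4.0, 4.1, 4.1, 4.2, 4.3, 4.6.
n = 16.
Position = ⌈40/100 · 16⌉ = ⌈6.4⌉ = 7.
The value at rank 7 is 3.4.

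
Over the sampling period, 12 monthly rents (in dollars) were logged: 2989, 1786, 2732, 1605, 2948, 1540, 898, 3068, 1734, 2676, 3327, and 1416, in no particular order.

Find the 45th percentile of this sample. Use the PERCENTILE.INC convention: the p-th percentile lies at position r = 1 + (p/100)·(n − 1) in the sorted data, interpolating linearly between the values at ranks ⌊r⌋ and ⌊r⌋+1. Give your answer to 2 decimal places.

Sorted: 898, 1416, 1540, 1605, 1734, 1786, 2676, 2732, 2948, 2989, 3068, 3327.
n = 12.
r = 1 + (45/100)·(12 − 1) = 1 + 4.95 = 5.95.
Rank 5 is 1734 and rank 6 is 1786.
Interpolate: 1734 + 0.95·(1786 − 1734) = 1734 + 0.95·52 = 1783.4.

1783.40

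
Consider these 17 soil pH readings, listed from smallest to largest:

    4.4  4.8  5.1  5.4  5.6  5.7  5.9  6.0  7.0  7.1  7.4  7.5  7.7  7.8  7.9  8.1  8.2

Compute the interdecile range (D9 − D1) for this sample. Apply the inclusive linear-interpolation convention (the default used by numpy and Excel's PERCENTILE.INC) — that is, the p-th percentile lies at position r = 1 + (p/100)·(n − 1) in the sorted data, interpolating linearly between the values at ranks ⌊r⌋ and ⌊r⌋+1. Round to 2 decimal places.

3.00

n = 17.
P10: r = 2.6; ranks 2–3 are 4.8, 5.1; interpolating gives 4.98.
P90: r = 15.4; ranks 15–16 are 7.9, 8.1; interpolating gives 7.98.
Difference: 7.98 − 4.98 = 3.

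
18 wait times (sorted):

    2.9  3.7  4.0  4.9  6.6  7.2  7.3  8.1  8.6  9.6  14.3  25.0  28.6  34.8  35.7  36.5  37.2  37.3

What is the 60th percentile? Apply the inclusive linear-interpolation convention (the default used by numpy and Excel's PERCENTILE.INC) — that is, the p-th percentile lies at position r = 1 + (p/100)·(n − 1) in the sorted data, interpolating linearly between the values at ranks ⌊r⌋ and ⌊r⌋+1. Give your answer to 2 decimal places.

n = 18.
r = 1 + (60/100)·(18 − 1) = 1 + 10.2 = 11.2.
Rank 11 is 14.3 and rank 12 is 25.0.
Interpolate: 14.3 + 0.2·(25.0 − 14.3) = 14.3 + 0.2·10.7 = 16.44.

16.44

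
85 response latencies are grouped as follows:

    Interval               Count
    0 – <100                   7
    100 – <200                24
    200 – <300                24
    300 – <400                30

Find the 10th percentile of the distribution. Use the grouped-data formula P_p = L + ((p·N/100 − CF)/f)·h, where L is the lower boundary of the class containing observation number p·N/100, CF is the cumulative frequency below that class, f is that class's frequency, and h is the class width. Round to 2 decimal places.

106.25

N = 85; target position k = 10/100 · 85 = 8.5.
Cumulative frequencies: 7, 31, 55, 85.
Observation 8.5 falls in the class 100 – <200.
L = 100, CF = 7, f = 24, h = 100.
P10 = 100 + ((8.5 − 7)/24)·100 = 100 + 6.25 = 106.25.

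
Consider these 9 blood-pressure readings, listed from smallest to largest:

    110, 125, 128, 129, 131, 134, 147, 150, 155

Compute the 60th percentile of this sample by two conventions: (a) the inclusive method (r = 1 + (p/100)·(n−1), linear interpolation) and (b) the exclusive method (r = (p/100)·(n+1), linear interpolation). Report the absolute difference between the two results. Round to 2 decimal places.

0.60

n = 9.
(a) r = 5.8; between ranks 5 (131) and 6 (134): 133.4.
(b) r = 6 → value at rank 6 = 134.
|133.4 − 134| = 0.6.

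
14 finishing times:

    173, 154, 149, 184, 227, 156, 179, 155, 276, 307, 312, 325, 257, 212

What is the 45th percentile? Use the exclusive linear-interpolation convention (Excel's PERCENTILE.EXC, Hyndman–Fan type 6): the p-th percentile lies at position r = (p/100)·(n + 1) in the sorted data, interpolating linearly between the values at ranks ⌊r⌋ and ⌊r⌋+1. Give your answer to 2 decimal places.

Sorted: 149, 154, 155, 156, 173, 179, 184, 212, 227, 257, 276, 307, 312, 325.
n = 14.
r = (45/100)·(14 + 1) = 6.75.
Rank 6 is 179 and rank 7 is 184.
Interpolate: 179 + 0.75·(184 − 179) = 179 + 0.75·5 = 182.75.

182.75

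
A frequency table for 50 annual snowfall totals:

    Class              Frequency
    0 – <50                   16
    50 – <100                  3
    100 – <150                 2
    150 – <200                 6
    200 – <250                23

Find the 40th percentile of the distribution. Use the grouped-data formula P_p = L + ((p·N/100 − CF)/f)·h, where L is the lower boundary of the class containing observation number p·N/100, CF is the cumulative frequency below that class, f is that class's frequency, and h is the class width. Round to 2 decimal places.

N = 50; target position k = 40/100 · 50 = 20.
Cumulative frequencies: 16, 19, 21, 27, 50.
Observation 20 falls in the class 100 – <150.
L = 100, CF = 19, f = 2, h = 50.
P40 = 100 + ((20 − 19)/2)·50 = 100 + 25 = 125.

125.00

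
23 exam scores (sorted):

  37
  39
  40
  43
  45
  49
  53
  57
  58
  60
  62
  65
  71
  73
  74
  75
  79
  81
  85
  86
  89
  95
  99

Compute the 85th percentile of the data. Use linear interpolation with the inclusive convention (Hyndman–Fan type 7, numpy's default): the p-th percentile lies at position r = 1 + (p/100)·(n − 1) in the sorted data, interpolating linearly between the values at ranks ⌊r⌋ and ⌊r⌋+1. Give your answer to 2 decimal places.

85.70

n = 23.
r = 1 + (85/100)·(23 − 1) = 1 + 18.7 = 19.7.
Rank 19 is 85 and rank 20 is 86.
Interpolate: 85 + 0.7·(86 − 85) = 85 + 0.7·1 = 85.7.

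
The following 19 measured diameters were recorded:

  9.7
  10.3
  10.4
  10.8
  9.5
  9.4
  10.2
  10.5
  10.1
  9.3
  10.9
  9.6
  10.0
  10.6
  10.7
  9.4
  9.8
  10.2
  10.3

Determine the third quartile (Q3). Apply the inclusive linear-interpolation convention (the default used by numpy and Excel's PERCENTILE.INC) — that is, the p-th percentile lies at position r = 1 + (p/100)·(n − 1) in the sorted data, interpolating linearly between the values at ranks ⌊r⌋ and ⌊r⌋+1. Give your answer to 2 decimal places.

Sorted: 9.3, 9.4, 9.4, 9.5, 9.6, 9.7, 9.8, 10.0, 10.1, 10.2, 10.2, 10.3, 10.3, 10.4, 10.5, 10.6, 10.7, 10.8, 10.9.
n = 19.
r = 1 + (75/100)·(19 − 1) = 1 + 13.5 = 14.5.
Rank 14 is 10.4 and rank 15 is 10.5.
Interpolate: 10.4 + 0.5·(10.5 − 10.4) = 10.4 + 0.5·0.1 = 10.45.

10.45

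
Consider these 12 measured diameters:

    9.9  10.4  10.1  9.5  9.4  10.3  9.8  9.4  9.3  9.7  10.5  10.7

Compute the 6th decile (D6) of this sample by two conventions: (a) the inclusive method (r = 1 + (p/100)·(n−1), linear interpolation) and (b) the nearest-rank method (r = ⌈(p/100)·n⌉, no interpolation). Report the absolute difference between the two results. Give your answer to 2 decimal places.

0.08

Sorted: 9.3, 9.4, 9.4, 9.5, 9.7, 9.8, 9.9, 10.1, 10.3, 10.4, 10.5, 10.7.
n = 12.
(a) r = 7.6; between ranks 7 (9.9) and 8 (10.1): 10.02.
(b) the nearest-rank method: rank 8 → 10.1.
|10.02 − 10.1| = 0.08.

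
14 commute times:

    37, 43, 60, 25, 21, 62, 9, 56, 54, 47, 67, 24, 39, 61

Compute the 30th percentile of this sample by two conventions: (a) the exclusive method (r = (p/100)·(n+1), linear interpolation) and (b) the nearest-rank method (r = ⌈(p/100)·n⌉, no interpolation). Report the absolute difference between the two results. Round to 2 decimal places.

6.00

Sorted: 9, 21, 24, 25, 37, 39, 43, 47, 54, 56, 60, 61, 62, 67.
n = 14.
(a) r = 4.5; between ranks 4 (25) and 5 (37): 31.
(b) the nearest-rank method: rank 5 → 37.
|31 − 37| = 6.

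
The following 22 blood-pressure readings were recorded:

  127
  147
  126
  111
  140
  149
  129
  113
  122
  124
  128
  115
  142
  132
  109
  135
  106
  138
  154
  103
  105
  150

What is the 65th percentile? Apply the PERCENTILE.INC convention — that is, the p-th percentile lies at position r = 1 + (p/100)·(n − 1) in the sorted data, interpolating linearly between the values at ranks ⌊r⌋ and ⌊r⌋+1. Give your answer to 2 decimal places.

Sorted: 103, 105, 106, 109, 111, 113, 115, 122, 124, 126, 127, 128, 129, 132, 135, 138, 140, 142, 147, 149, 150, 154.
n = 22.
r = 1 + (65/100)·(22 − 1) = 1 + 13.65 = 14.65.
Rank 14 is 132 and rank 15 is 135.
Interpolate: 132 + 0.65·(135 − 132) = 132 + 0.65·3 = 133.95.

133.95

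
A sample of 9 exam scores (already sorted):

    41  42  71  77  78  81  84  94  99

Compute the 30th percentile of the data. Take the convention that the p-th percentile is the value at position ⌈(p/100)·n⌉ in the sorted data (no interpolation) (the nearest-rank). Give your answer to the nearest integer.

71

n = 9.
Position = ⌈30/100 · 9⌉ = ⌈2.7⌉ = 3.
The value at rank 3 is 71.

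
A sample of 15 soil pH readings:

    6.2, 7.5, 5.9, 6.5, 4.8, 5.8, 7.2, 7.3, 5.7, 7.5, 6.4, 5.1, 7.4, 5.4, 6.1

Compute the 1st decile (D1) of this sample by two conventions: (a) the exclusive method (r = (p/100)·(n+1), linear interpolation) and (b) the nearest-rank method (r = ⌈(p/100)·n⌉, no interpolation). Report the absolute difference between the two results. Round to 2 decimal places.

0.12

Sorted: 4.8, 5.1, 5.4, 5.7, 5.8, 5.9, 6.1, 6.2, 6.4, 6.5, 7.2, 7.3, 7.4, 7.5, 7.5.
n = 15.
(a) r = 1.6; between ranks 1 (4.8) and 2 (5.1): 4.98.
(b) the nearest-rank method: rank 2 → 5.1.
|4.98 − 5.1| = 0.12.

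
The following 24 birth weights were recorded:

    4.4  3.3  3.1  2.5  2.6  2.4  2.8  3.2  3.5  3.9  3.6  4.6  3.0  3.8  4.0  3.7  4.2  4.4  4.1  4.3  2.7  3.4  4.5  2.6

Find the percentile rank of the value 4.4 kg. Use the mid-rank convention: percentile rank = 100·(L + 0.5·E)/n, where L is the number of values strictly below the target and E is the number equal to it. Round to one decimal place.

Sorted: 2.4, 2.5, 2.6, 2.6, 2.7, 2.8, 3.0, 3.1, 3.2, 3.3, 3.4, 3.5, 3.6, 3.7, 3.8, 3.9, 4.0, 4.1, 4.2, 4.3, 4.4, 4.4, 4.5, 4.6.
Count below 4.4: L = 20; count equal: E = 2; n = 24.
Percentile rank = 100·(20 + 0.5·2)/24 = 100·21/24 = 87.5.

87.5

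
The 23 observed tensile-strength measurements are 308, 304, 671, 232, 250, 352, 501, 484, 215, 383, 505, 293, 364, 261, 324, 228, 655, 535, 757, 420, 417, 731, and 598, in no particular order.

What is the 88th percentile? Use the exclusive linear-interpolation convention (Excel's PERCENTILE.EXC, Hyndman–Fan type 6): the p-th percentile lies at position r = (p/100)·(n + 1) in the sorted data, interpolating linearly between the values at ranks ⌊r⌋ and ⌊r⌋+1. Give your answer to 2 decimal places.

Sorted: 215, 228, 232, 250, 261, 293, 304, 308, 324, 352, 364, 383, 417, 420, 484, 501, 505, 535, 598, 655, 671, 731, 757.
n = 23.
r = (88/100)·(23 + 1) = 21.12.
Rank 21 is 671 and rank 22 is 731.
Interpolate: 671 + 0.12·(731 − 671) = 671 + 0.12·60 = 678.2.

678.20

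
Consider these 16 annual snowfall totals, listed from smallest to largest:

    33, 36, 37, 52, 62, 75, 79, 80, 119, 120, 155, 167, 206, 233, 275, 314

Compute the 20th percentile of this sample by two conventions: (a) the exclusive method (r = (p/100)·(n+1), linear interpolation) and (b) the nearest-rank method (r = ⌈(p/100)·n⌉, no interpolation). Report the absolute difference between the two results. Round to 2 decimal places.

9.00

n = 16.
(a) r = 3.4; between ranks 3 (37) and 4 (52): 43.
(b) the nearest-rank method: rank 4 → 52.
|43 − 52| = 9.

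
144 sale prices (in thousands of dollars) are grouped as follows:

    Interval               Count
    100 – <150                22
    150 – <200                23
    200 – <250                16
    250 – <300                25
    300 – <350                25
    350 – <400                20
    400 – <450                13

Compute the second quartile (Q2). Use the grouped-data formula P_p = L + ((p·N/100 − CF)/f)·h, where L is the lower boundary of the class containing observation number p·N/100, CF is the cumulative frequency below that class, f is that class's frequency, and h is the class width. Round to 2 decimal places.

N = 144; target position k = 50/100 · 144 = 72.
Cumulative frequencies: 22, 45, 61, 86, 111, 131, 144.
Observation 72 falls in the class 250 – <300.
L = 250, CF = 61, f = 25, h = 50.
P50 = 250 + ((72 − 61)/25)·50 = 250 + 22 = 272.

272.00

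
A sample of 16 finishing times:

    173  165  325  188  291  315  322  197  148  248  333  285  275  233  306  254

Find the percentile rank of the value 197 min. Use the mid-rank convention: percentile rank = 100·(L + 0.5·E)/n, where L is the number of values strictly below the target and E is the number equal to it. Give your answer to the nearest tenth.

Sorted: 148, 165, 173, 188, 197, 233, 248, 254, 275, 285, 291, 306, 315, 322, 325, 333.
Count below 197: L = 4; count equal: E = 1; n = 16.
Percentile rank = 100·(4 + 0.5·1)/16 = 100·4.5/16 = 28.12.

28.1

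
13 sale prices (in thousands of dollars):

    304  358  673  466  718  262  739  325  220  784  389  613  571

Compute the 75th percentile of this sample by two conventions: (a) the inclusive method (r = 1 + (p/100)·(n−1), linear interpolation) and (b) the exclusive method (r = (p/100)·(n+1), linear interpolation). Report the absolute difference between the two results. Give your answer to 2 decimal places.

22.50

Sorted: 220, 262, 304, 325, 358, 389, 466, 571, 613, 673, 718, 739, 784.
n = 13.
(a) r = 10 → value at rank 10 = 673.
(b) r = 10.5; between ranks 10 (673) and 11 (718): 695.5.
|673 − 695.5| = 22.5.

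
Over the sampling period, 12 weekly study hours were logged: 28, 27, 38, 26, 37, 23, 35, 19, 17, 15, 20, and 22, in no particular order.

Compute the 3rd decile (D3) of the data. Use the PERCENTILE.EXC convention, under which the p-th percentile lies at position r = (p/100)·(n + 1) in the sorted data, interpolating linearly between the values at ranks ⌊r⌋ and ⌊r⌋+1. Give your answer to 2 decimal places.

19.90

Sorted: 15, 17, 19, 20, 22, 23, 26, 27, 28, 35, 37, 38.
n = 12.
r = (30/100)·(12 + 1) = 3.9.
Rank 3 is 19 and rank 4 is 20.
Interpolate: 19 + 0.9·(20 − 19) = 19 + 0.9·1 = 19.9.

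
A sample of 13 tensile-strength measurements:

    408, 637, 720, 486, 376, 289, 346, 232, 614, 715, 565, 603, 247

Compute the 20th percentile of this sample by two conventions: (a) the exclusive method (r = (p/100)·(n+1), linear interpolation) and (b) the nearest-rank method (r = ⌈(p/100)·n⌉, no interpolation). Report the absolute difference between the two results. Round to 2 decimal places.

Sorted: 232, 247, 289, 346, 376, 408, 486, 565, 603, 614, 637, 715, 720.
n = 13.
(a) r = 2.8; between ranks 2 (247) and 3 (289): 280.6.
(b) the nearest-rank method: rank 3 → 289.
|280.6 − 289| = 8.4.

8.40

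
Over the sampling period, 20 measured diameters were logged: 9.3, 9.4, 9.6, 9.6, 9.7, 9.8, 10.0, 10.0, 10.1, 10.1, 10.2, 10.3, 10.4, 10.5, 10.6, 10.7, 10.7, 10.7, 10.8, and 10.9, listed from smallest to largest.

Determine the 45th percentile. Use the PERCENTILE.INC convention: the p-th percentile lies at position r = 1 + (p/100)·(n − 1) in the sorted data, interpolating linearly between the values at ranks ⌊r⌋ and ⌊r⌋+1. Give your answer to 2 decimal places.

n = 20.
r = 1 + (45/100)·(20 − 1) = 1 + 8.55 = 9.55.
Rank 9 is 10.1 and rank 10 is 10.1.
Interpolate: 10.1 + 0.55·(10.1 − 10.1) = 10.1 + 0.55·0 = 10.1.

10.10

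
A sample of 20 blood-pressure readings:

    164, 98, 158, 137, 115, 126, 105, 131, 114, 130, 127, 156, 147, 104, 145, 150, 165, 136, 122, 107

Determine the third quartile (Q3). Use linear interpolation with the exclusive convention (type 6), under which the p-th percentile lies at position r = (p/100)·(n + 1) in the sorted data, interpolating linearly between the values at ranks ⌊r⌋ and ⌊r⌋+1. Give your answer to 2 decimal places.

149.25

Sorted: 98, 104, 105, 107, 114, 115, 122, 126, 127, 130, 131, 136, 137, 145, 147, 150, 156, 158, 164, 165.
n = 20.
r = (75/100)·(20 + 1) = 15.75.
Rank 15 is 147 and rank 16 is 150.
Interpolate: 147 + 0.75·(150 − 147) = 147 + 0.75·3 = 149.25.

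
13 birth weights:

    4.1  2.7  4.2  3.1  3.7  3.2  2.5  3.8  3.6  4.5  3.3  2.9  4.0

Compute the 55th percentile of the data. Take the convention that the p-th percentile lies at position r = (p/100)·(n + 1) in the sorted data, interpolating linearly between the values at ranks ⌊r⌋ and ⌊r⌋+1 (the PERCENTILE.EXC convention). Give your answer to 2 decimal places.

Sorted: 2.5, 2.7, 2.9, 3.1, 3.2, 3.3, 3.6, 3.7, 3.8, 4.0, 4.1, 4.2, 4.5.
n = 13.
r = (55/100)·(13 + 1) = 7.7.
Rank 7 is 3.6 and rank 8 is 3.7.
Interpolate: 3.6 + 0.7·(3.7 − 3.6) = 3.6 + 0.7·0.1 = 3.67.

3.67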